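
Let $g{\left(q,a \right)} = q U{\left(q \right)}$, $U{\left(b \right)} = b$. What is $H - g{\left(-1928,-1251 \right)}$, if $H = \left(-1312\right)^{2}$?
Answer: $-1995840$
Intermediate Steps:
$H = 1721344$
$g{\left(q,a \right)} = q^{2}$ ($g{\left(q,a \right)} = q q = q^{2}$)
$H - g{\left(-1928,-1251 \right)} = 1721344 - \left(-1928\right)^{2} = 1721344 - 3717184 = -1995840$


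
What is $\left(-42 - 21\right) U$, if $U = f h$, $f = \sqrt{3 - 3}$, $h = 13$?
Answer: $0$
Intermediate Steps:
$f = 0$ ($f = \sqrt{0} = 0$)
$U = 0$ ($U = 0 \cdot 13 = 0$)
$\left(-42 - 21\right) U = \left(-42 - 21\right) 0 = \left(-63\right) 0 = 0$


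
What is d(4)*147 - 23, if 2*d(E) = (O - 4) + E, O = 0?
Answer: -23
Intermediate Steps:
d(E) = -2 + E/2 (d(E) = ((0 - 4) + E)/2 = (-4 + E)/2 = -2 + E/2)
d(4)*147 - 23 = (-2 + (½)*4)*147 - 23 = (-2 + 2)*147 - 23 = 0*147 - 23 = 0 - 23 = -23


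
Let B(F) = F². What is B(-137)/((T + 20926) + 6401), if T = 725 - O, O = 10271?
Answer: 18769/17781 ≈ 1.0556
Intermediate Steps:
T = -9546 (T = 725 - 1*10271 = 725 - 10271 = -9546)
B(-137)/((T + 20926) + 6401) = (-137)²/((-9546 + 20926) + 6401) = 18769/(11380 + 6401) = 18769/17781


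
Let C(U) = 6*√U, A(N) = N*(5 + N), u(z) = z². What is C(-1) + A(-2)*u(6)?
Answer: -216 + 6*I ≈ -216.0 + 6.0*I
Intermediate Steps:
C(-1) + A(-2)*u(6) = 6*√(-1) - 2*(5 - 2)*6² = 6*I - 2*3*36 = 6*I - 6*36 = 6*I - 216 = -216 + 6*I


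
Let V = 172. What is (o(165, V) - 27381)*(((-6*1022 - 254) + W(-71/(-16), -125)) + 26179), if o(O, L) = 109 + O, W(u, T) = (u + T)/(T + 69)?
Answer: -480782139899/896 ≈ -5.3659e+8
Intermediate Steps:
W(u, T) = (T + u)/(69 + T)
(o(165, V) - 27381)*(((-6*1022 - 254) + W(-71/(-16), -125)) + 26179) = ((109 + 165) - 27381)*(((-6*1022 - 254) + (-125 - 71/(-16))/(69 - 125)) + 26179) = (274 - 27381)*(((-6132 - 254) + (-125 - 71*(-1/16))/(-56)) + 26179) = -27107*((-6386 - (-125 + 71/16)/56) + 26179) = -27107*((-6386 - 1/56*(-1929/16)) + 26179) = -27107*((-6386 + 1929/896) + 26179) = -27107*(-5719927/896 + 26179) = -27107*17736457/896 = -480782139899/896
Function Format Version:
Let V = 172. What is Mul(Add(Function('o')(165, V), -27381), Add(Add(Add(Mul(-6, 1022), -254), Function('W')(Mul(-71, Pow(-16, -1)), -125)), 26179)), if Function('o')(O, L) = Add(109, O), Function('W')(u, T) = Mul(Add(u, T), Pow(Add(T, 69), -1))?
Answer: Rational(-480782139899, 896) ≈ -5.3659e+8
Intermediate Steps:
Function('W')(u, T) = Mul(Pow(Add(69, T), -1), Add(T, u)) (Function('W')(u, T) = Mul(Add(T, u), Pow(Add(69, T), -1)) = Mul(Pow(Add(69, T), -1), Add(T, u)))
Mul(Add(Function('o')(165, V), -27381), Add(Add(Add(Mul(-6, 1022), -254), Function('W')(Mul(-71, Pow(-16, -1)), -125)), 26179)) = Mul(Add(Add(109, 165), -27381), Add(Add(Add(Mul(-6, 1022), -254), Mul(Pow(Add(69, -125), -1), Add(-125, Mul(-71, Pow(-16, -1))))), 26179)) = Mul(Add(274, -27381), Add(Add(Add(-6132, -254), Mul(Pow(-56, -1), Add(-125, Mul(-71, Rational(-1, 16))))), 26179)) = Mul(-27107, Add(Add(-6386, Mul(Rational(-1, 56), Add(-125, Rational(71, 16)))), 26179)) = Mul(-27107, Add(Add(-6386, Mul(Rational(-1, 56), Rational(-1929, 16))), 26179)) = Mul(-27107, Add(Add(-6386, Rational(1929, 896)), 26179)) = Mul(-27107, Add(Rational(-5719927, 896), 26179)) = Mul(-27107, Rational(17736457, 896)) = Rational(-480782139899, 896)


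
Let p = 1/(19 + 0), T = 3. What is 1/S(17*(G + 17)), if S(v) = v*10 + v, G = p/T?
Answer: 57/181390 ≈ 0.00031424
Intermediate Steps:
p = 1/19 ≈ 0.052632
G = 1/57 (G = (1/19)/3 = (1/19)*(⅓) = 1/57 ≈ 0.017544)
S(v) = 11*v (S(v) = 10*v + v = 11*v)
1/S(17*(G + 17)) = 1/(11*(17*(1/57 + 17))) = 1/(11*(17*(970/57))) = 1/(11*(16490/57)) = 1/(181390/57) = 57/181390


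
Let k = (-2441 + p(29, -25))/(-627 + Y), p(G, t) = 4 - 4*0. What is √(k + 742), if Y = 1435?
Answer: √120613998/404 ≈ 27.184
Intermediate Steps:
p(G, t) = 4 (p(G, t) = 4 + 0 = 4)
k = -2437/808 (k = (-2441 + 4)/(-627 + 1435) = -2437/808 ≈ -3.0161)
√(k + 742) = √(-2437/808 + 742) = √(597099/808) = √120613998/404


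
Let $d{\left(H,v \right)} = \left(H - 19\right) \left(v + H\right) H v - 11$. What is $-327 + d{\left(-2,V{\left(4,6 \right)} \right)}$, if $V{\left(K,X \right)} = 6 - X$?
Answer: $-338$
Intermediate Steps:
$d{\left(H,v \right)} = -11 + H v \left(-19 + H\right) \left(H + v\right)$ ($d{\left(H,v \right)} = \left(-19 + H\right) \left(H + v\right) H v - 11 = H \left(-19 + H\right) \left(H + v\right) v - 11 = H v \left(-19 + H\right) \left(H + v\right) - 11 = -11 + H v \left(-19 + H\right) \left(H + v\right)$)
$-327 + d{\left(-2,V{\left(4,6 \right)} \right)} = -327 - \left(11 - 38 \left(6 - 6\right)^{2} - \left(-2\right)^{2} \left(6 - 6\right)^{2} - \left(6 - 6\right) \left(-2\right)^{3} + 19 \left(6 - 6\right) \left(-2\right)^{2}\right) = -327 - \left(11 - 42 \left(6 - 6\right)^{2} - \left(6 - 6\right) \left(-8\right) + 19 \left(6 - 6\right) 4\right) = -327 - \left(11 + 0\right) = -327 + \left(-11 + 0 + 4 \cdot 0 - \left(-38\right) 0 + 0\right) = -327 + \left(-11 + 0 + 0 + 0 + 0\right) = -327 - 11 = -338$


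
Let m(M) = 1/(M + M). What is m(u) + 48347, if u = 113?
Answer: 10926423/226 ≈ 48347.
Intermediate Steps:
m(M) = 1/(2*M)
m(u) + 48347 = (½)/113 + 48347 = (½)*(1/113) + 48347 = 1/226 + 48347 = 10926423/226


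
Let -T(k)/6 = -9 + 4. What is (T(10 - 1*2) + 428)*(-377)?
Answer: -172666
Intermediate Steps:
T(k) = 30 (T(k) = -6*(-9 + 4) = -6*(-5) = 30)
(T(10 - 1*2) + 428)*(-377) = (30 + 428)*(-377) = 458*(-377) = -172666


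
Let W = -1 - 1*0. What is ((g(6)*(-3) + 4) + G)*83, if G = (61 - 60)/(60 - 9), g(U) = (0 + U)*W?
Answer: 93209/51 ≈ 1827.6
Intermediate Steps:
W = -1 (W = -1 + 0 = -1)
g(U) = -U (g(U) = (0 + U)*(-1) = U*(-1) = -U)
G = 1/51 ≈ 0.019608
((g(6)*(-3) + 4) + G)*83 = ((-1*6*(-3) + 4) + 1/51)*83 = ((-6*(-3) + 4) + 1/51)*83 = ((18 + 4) + 1/51)*83 = (22 + 1/51)*83 = (1123/51)*83 = 93209/51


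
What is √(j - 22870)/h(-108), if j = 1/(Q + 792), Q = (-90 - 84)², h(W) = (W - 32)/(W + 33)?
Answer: 5*I*√613183212217/48328 ≈ 81.015*I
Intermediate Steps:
h(W) = (-32 + W)/(33 + W)
Q = 30276 (Q = (-174)² = 30276)
j = 1/31068 (j = 1/(30276 + 792) = 1/31068 ≈ 3.2187e-5)
√(j - 22870)/h(-108) = √(1/31068 - 22870)/(((-32 - 108)/(33 - 108))) = √(-710525159/31068)/((-140/(-75))) = (I*√613183212217/5178)/((-1/75*(-140))) = (I*√613183212217/5178)/(28/15) = (I*√613183212217/5178)*(15/28) = 5*I*√613183212217/48328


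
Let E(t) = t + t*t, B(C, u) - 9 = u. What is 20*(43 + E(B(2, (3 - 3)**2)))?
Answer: 2660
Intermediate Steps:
B(C, u) = 9 + u
E(t) = t + t**2
20*(43 + E(B(2, (3 - 3)**2))) = 20*(43 + (9 + (3 - 3)**2)*(1 + (9 + (3 - 3)**2))) = 20*(43 + (9 + 0**2)*(1 + (9 + 0**2))) = 20*(43 + (9 + 0)*(1 + (9 + 0))) = 20*(43 + 9*(1 + 9)) = 20*(43 + 9*10) = 20*(43 + 90) = 20*133 = 2660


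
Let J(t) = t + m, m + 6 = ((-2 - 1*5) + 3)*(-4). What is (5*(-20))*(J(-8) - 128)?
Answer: 12600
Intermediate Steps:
m = 10 (m = -6 + ((-2 - 1*5) + 3)*(-4) = -6 + ((-2 - 5) + 3)*(-4) = -6 + (-7 + 3)*(-4) = -6 - 4*(-4) = -6 + 16 = 10)
J(t) = 10 + t (J(t) = t + 10 = 10 + t)
(5*(-20))*(J(-8) - 128) = (5*(-20))*((10 - 8) - 128) = -100*(2 - 128) = -100*(-126) = 12600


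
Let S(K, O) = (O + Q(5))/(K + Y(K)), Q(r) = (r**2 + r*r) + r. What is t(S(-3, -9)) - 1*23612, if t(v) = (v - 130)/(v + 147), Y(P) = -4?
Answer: -23211552/983 ≈ -23613.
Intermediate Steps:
Q(r) = r + 2*r**2 (Q(r) = (r**2 + r**2) + r = 2*r**2 + r = r + 2*r**2)
S(K, O) = (55 + O)/(-4 + K) (S(K, O) = (O + 5*(1 + 2*5))/(K - 4) = (O + 5*(1 + 10))/(-4 + K) = (O + 5*11)/(-4 + K) = (O + 55)/(-4 + K) = (55 + O)/(-4 + K))
t(v) = (-130 + v)/(147 + v)
t(S(-3, -9)) - 1*23612 = (-130 + (55 - 9)/(-4 - 3))/(147 + (55 - 9)/(-4 - 3)) - 1*23612 = (-130 + 46/(-7))/(147 + 46/(-7)) - 23612 = (-130 - 1/7*46)/(147 - 1/7*46) - 23612 = (-130 - 46/7)/(147 - 46/7) - 23612 = -956/7/(983/7) - 23612 = (7/983)*(-956/7) - 23612 = -956/983 - 23612 = -23211552/983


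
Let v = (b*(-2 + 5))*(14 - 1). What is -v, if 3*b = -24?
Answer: 312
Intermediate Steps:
b = -8 (b = (1/3)*(-24) = -8)
v = -312 (v = (-8*(-2 + 5))*(14 - 1) = -8*3*13 = -24*13 = -312)
-v = -1*(-312) = 312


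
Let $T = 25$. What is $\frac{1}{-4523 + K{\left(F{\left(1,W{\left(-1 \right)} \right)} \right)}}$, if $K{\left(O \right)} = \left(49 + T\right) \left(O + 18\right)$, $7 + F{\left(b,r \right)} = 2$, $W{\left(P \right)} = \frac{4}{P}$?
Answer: $- \frac{1}{3561} \approx -0.00028082$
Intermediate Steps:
$F{\left(b,r \right)} = -5$ ($F{\left(b,r \right)} = -7 + 2 = -5$)
$K{\left(O \right)} = 1332 + 74 O$ ($K{\left(O \right)} = \left(49 + 25\right) \left(O + 18\right) = 74 \left(18 + O\right) = 1332 + 74 O$)
$\frac{1}{-4523 + K{\left(F{\left(1,W{\left(-1 \right)} \right)} \right)}} = \frac{1}{-4523 + \left(1332 + 74 \left(-5\right)\right)} = \frac{1}{-4523 + \left(1332 - 370\right)} = \frac{1}{-4523 + 962} = \frac{1}{-3561} = - \frac{1}{3561}$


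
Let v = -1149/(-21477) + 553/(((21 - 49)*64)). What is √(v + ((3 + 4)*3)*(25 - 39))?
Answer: I*√3860723338751/114544 ≈ 17.154*I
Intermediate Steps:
v = -467513/1832704 (v = -1149*(-1/21477) + 553/((-28*64)) = 383/7159 + 553/(-1792) = 383/7159 + 553*(-1/1792) = 383/7159 - 79/256 = -467513/1832704 ≈ -0.25509)
√(v + ((3 + 4)*3)*(25 - 39)) = √(-467513/1832704 + ((3 + 4)*3)*(25 - 39)) = √(-467513/1832704 + (7*3)*(-14)) = √(-467513/1832704 + 21*(-14)) = √(-467513/1832704 - 294) = √(-539282489/1832704) = I*√3860723338751/114544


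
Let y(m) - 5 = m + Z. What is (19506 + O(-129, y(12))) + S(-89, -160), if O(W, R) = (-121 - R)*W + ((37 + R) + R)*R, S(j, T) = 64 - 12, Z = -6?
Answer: 37235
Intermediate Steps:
S(j, T) = 52
y(m) = -1 + m (y(m) = 5 + (m - 6) = 5 + (-6 + m) = -1 + m)
O(W, R) = R*(37 + 2*R) + W*(-121 - R) (O(W, R) = W*(-121 - R) + (37 + 2*R)*R = W*(-121 - R) + R*(37 + 2*R) = R*(37 + 2*R) + W*(-121 - R))
(19506 + O(-129, y(12))) + S(-89, -160) = (19506 + (-121*(-129) + 2*(-1 + 12)**2 + 37*(-1 + 12) - 1*(-1 + 12)*(-129))) + 52 = (19506 + (15609 + 2*11**2 + 37*11 - 1*11*(-129))) + 52 = (19506 + (15609 + 2*121 + 407 + 1419)) + 52 = (19506 + (15609 + 242 + 407 + 1419)) + 52 = (19506 + 17677) + 52 = 37183 + 52 = 37235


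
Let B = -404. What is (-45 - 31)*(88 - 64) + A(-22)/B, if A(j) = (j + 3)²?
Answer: -737257/404 ≈ -1824.9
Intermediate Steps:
A(j) = (3 + j)²
(-45 - 31)*(88 - 64) + A(-22)/B = (-45 - 31)*(88 - 64) + (3 - 22)²/(-404) = -76*24 + (-19)²*(-1/404) = -1824 + 361*(-1/404) = -1824 - 361/404 = -737257/404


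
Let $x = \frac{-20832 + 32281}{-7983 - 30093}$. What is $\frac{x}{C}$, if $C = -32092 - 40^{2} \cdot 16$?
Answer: $\frac{11449}{2196680592} \approx 5.212 \cdot 10^{-6}$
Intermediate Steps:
$x = - \frac{11449}{38076}$ ($x = \frac{11449}{-38076} = 11449 \left(- \frac{1}{38076}\right) = - \frac{11449}{38076} \approx -0.30069$)
$C = -57692$ ($C = -32092 - 1600 \cdot 16 = -32092 - 25600 = -57692$)
$\frac{x}{C} = - \frac{11449}{38076 \left(-57692\right)} = \left(- \frac{11449}{38076}\right) \left(- \frac{1}{57692}\right) = \frac{11449}{2196680592}$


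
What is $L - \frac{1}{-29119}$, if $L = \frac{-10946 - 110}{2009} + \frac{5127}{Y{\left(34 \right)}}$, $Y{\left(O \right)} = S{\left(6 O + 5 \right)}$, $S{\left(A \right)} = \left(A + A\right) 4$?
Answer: $- \frac{238349895143}{97812118712} \approx -2.4368$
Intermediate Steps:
$S{\left(A \right)} = 8 A$ ($S{\left(A \right)} = 2 A 4 = 8 A$)
$Y{\left(O \right)} = 40 + 48 O$ ($Y{\left(O \right)} = 8 \left(6 O + 5\right) = 8 \left(5 + 6 O\right) = 40 + 48 O$)
$L = - \frac{8185489}{3359048}$ ($L = \frac{-10946 - 110}{2009} + \frac{5127}{40 + 48 \cdot 34} = \left(-10946 - 110\right) \frac{1}{2009} + \frac{5127}{40 + 1632} = \left(-11056\right) \frac{1}{2009} + \frac{5127}{1672} = - \frac{11056}{2009} + 5127 \cdot \frac{1}{1672} = - \frac{11056}{2009} + \frac{5127}{1672} = - \frac{8185489}{3359048} \approx -2.4368$)
$L - \frac{1}{-29119} = - \frac{8185489}{3359048} - \frac{1}{-29119} = - \frac{8185489}{3359048} - - \frac{1}{29119} = - \frac{8185489}{3359048} + \frac{1}{29119} = - \frac{238349895143}{97812118712}$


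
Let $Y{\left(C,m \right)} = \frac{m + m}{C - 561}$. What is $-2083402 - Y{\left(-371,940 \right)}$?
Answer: $- \frac{485432196}{233} \approx -2.0834 \cdot 10^{6}$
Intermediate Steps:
$Y{\left(C,m \right)} = \frac{2 m}{-561 + C}$
$-2083402 - Y{\left(-371,940 \right)} = -2083402 - 2 \cdot 940 \frac{1}{-561 - 371} = -2083402 - 2 \cdot 940 \frac{1}{-932} = -2083402 - 2 \cdot 940 \left(- \frac{1}{932}\right) = -2083402 - - \frac{470}{233} = -2083402 + \frac{470}{233} = - \frac{485432196}{233}$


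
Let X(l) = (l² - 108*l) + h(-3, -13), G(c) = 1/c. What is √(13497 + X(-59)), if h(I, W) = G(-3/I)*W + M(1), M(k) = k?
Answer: √23338 ≈ 152.77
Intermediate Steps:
G(c) = 1/c
h(I, W) = 1 - I*W/3 (h(I, W) = W/((-3/I)) + 1 = (-I/3)*W + 1 = -I*W/3 + 1 = 1 - I*W/3)
X(l) = -12 + l² - 108*l (X(l) = (l² - 108*l) + (1 - ⅓*(-3)*(-13)) = (l² - 108*l) + (1 - 13) = (l² - 108*l) - 12 = -12 + l² - 108*l)
√(13497 + X(-59)) = √(13497 + (-12 + (-59)² - 108*(-59))) = √(13497 + (-12 + 3481 + 6372)) = √(13497 + 9841) = √23338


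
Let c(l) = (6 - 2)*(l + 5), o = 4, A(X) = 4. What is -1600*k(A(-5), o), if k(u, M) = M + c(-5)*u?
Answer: -6400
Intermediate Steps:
c(l) = 20 + 4*l (c(l) = 4*(5 + l) = 20 + 4*l)
k(u, M) = M (k(u, M) = M + (20 + 4*(-5))*u = M + (20 - 20)*u = M + 0*u = M + 0 = M)
-1600*k(A(-5), o) = -1600*4 = -6400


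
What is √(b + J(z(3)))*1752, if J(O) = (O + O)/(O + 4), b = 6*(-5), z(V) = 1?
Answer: 3504*I*√185/5 ≈ 9531.9*I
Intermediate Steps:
b = -30
J(O) = 2*O/(4 + O) (J(O) = (2*O)/(4 + O) = 2*O/(4 + O))
√(b + J(z(3)))*1752 = √(-30 + 2*1/(4 + 1))*1752 = √(-30 + 2*1/5)*1752 = √(-30 + 2*1*(⅕))*1752 = √(-30 + ⅖)*1752 = √(-148/5)*1752 = (2*I*√185/5)*1752 = 3504*I*√185/5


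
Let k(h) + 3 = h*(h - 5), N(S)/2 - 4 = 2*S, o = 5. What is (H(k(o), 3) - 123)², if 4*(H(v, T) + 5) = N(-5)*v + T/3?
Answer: 225625/16 ≈ 14102.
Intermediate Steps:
N(S) = 8 + 4*S (N(S) = 8 + 2*(2*S) = 8 + 4*S)
k(h) = -3 + h*(-5 + h) (k(h) = -3 + h*(h - 5) = -3 + h*(-5 + h))
H(v, T) = -5 - 3*v + T/12 (H(v, T) = -5 + ((8 + 4*(-5))*v + T/3)/4 = -5 + ((8 - 20)*v + T*(⅓))/4 = -5 + (-12*v + T/3)/4 = -5 + (-3*v + T/12) = -5 - 3*v + T/12)
(H(k(o), 3) - 123)² = ((-5 - 3*(-3 + 5² - 5*5) + (1/12)*3) - 123)² = ((-5 - 3*(-3 + 25 - 25) + ¼) - 123)² = ((-5 - 3*(-3) + ¼) - 123)² = ((-5 + 9 + ¼) - 123)² = (17/4 - 123)² = (-475/4)² = 225625/16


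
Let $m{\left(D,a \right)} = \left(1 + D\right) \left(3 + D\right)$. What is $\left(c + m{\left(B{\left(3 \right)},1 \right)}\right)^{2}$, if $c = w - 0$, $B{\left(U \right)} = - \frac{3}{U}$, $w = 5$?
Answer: $25$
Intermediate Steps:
$c = 5$ ($c = 5 - 0 = 5 + 0 = 5$)
$\left(c + m{\left(B{\left(3 \right)},1 \right)}\right)^{2} = \left(5 + \left(3 + \left(- \frac{3}{3}\right)^{2} + 4 \left(- \frac{3}{3}\right)\right)\right)^{2} = \left(5 + \left(3 + \left(\left(-3\right) \frac{1}{3}\right)^{2} + 4 \left(\left(-3\right) \frac{1}{3}\right)\right)\right)^{2} = \left(5 + \left(3 + \left(-1\right)^{2} + 4 \left(-1\right)\right)\right)^{2} = \left(5 + \left(3 + 1 - 4\right)\right)^{2} = \left(5 + 0\right)^{2} = 5^{2} = 25$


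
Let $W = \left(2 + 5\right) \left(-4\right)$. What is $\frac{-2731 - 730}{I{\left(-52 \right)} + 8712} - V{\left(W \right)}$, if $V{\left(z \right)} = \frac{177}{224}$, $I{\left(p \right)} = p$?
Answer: $- \frac{577021}{484960} \approx -1.1898$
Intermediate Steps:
$W = -28$ ($W = 7 \left(-4\right) = -28$)
$V{\left(z \right)} = \frac{177}{224}$ ($V{\left(z \right)} = 177 \cdot \frac{1}{224} = \frac{177}{224}$)
$\frac{-2731 - 730}{I{\left(-52 \right)} + 8712} - V{\left(W \right)} = \frac{-2731 - 730}{-52 + 8712} - \frac{177}{224} = - \frac{3461}{8660} - \frac{177}{224} = - \frac{577021}{484960}$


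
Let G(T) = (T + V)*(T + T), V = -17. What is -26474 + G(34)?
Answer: -25318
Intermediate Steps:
G(T) = 2*T*(-17 + T) (G(T) = (T - 17)*(T + T) = (-17 + T)*(2*T) = 2*T*(-17 + T))
-26474 + G(34) = -26474 + 2*34*(-17 + 34) = -26474 + 2*34*17 = -26474 + 1156 = -25318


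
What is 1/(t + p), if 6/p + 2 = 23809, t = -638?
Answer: -23807/15188860 ≈ -0.0015674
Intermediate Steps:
p = 6/23807 (p = 6/(-2 + 23809) = 6/23807 ≈ 0.00025203)
1/(t + p) = 1/(-638 + 6/23807) = 1/(-15188860/23807) = -23807/15188860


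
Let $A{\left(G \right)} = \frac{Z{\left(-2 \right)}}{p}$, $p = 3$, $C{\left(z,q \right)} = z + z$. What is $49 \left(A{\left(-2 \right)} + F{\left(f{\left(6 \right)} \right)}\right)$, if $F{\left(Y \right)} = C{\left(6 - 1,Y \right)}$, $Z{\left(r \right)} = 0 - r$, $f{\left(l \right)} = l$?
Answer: $\frac{1568}{3} \approx 522.67$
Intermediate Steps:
$C{\left(z,q \right)} = 2 z$
$Z{\left(r \right)} = - r$
$F{\left(Y \right)} = 10$ ($F{\left(Y \right)} = 2 \left(6 - 1\right) = 2 \cdot 5 = 10$)
$A{\left(G \right)} = \frac{2}{3}$ ($A{\left(G \right)} = \frac{\left(-1\right) \left(-2\right)}{3} = 2 \cdot \frac{1}{3} = \frac{2}{3}$)
$49 \left(A{\left(-2 \right)} + F{\left(f{\left(6 \right)} \right)}\right) = 49 \left(\frac{2}{3} + 10\right) = 49 \cdot \frac{32}{3} = \frac{1568}{3}$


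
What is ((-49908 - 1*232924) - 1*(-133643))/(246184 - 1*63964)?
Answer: -149189/182220 ≈ -0.81873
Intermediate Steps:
((-49908 - 1*232924) - 1*(-133643))/(246184 - 1*63964) = ((-49908 - 232924) + 133643)/(246184 - 63964) = (-282832 + 133643)/182220 = -149189*1/182220 = -149189/182220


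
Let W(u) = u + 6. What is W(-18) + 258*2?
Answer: 504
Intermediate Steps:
W(u) = 6 + u
W(-18) + 258*2 = (6 - 18) + 258*2 = -12 + 516 = 504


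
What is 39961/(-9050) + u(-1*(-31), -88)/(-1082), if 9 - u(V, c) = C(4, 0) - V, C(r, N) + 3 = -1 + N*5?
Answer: -21818001/4896050 ≈ -4.4562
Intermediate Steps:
C(r, N) = -4 + 5*N (C(r, N) = -3 + (-1 + N*5) = -3 + (-1 + 5*N) = -4 + 5*N)
u(V, c) = 13 + V (u(V, c) = 9 - ((-4 + 5*0) - V) = 9 - ((-4 + 0) - V) = 9 - (-4 - V) = 9 + (4 + V) = 13 + V)
39961/(-9050) + u(-1*(-31), -88)/(-1082) = 39961/(-9050) + (13 - 1*(-31))/(-1082) = 39961*(-1/9050) + (13 + 31)*(-1/1082) = -39961/9050 + 44*(-1/1082) = -39961/9050 - 22/541 = -21818001/4896050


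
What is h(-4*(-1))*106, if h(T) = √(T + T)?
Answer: 212*√2 ≈ 299.81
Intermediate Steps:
h(T) = √2*√T (h(T) = √(2*T) = √2*√T)
h(-4*(-1))*106 = (√2*√(-4*(-1)))*106 = (√2*√4)*106 = (√2*2)*106 = (2*√2)*106 = 212*√2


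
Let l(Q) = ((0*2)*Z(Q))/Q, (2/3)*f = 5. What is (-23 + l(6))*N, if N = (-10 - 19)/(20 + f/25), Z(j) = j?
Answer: 230/7 ≈ 32.857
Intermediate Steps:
f = 15/2 (f = (3/2)*5 = 15/2 ≈ 7.5000)
N = -10/7 (N = (-10 - 19)/(20 + (15/2)/25) = -29/(20 + (15/2)*(1/25)) = -29/(20 + 3/10) = -29/203/10 = -29*10/203 = -10/7 ≈ -1.4286)
l(Q) = 0 (l(Q) = ((0*2)*Q)/Q = (0*Q)/Q = 0/Q = 0)
(-23 + l(6))*N = (-23 + 0)*(-10/7) = -23*(-10/7) = 230/7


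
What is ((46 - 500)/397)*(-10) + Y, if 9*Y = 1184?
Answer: 510908/3573 ≈ 142.99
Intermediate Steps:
Y = 1184/9 (Y = (⅑)*1184 = 1184/9 ≈ 131.56)
((46 - 500)/397)*(-10) + Y = ((46 - 500)/397)*(-10) + 1184/9 = -454*1/397*(-10) + 1184/9 = -454/397*(-10) + 1184/9 = 4540/397 + 1184/9 = 510908/3573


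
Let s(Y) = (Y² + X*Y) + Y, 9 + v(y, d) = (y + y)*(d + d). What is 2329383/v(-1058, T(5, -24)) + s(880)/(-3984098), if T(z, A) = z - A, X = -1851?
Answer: -4587860924167/244498118113 ≈ -18.764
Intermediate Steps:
v(y, d) = -9 + 4*d*y (v(y, d) = -9 + (y + y)*(d + d) = -9 + (2*y)*(2*d) = -9 + 4*d*y)
s(Y) = Y² - 1850*Y (s(Y) = (Y² - 1851*Y) + Y = Y² - 1850*Y)
2329383/v(-1058, T(5, -24)) + s(880)/(-3984098) = 2329383/(-9 + 4*(5 - 1*(-24))*(-1058)) + (880*(-1850 + 880))/(-3984098) = 2329383/(-9 + 4*(5 + 24)*(-1058)) + (880*(-970))*(-1/3984098) = 2329383/(-9 + 4*29*(-1058)) - 853600*(-1/3984098) = 2329383/(-9 - 122728) + 426800/1992049 = 2329383/(-122737) + 426800/1992049 = 2329383*(-1/122737) + 426800/1992049 = -2329383/122737 + 426800/1992049 = -4587860924167/244498118113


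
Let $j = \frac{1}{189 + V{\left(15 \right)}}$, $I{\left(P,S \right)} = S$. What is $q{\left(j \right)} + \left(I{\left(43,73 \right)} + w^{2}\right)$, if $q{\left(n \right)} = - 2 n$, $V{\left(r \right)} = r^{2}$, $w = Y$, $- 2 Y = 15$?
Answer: $\frac{107015}{828} \approx 129.25$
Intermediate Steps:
$Y = - \frac{15}{2}$ ($Y = \left(- \frac{1}{2}\right) 15 = - \frac{15}{2} \approx -7.5$)
$w = - \frac{15}{2} \approx -7.5$
$j = \frac{1}{414}$ ($j = \frac{1}{189 + 15^{2}} = \frac{1}{189 + 225} = \frac{1}{414} \approx 0.0024155$)
$q{\left(j \right)} + \left(I{\left(43,73 \right)} + w^{2}\right) = \left(-2\right) \frac{1}{414} + \left(73 + \left(- \frac{15}{2}\right)^{2}\right) = - \frac{1}{207} + \left(73 + \frac{225}{4}\right) = - \frac{1}{207} + \frac{517}{4} = \frac{107015}{828}$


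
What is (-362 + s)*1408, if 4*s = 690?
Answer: -266816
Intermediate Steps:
s = 345/2 (s = (1/4)*690 = 345/2 ≈ 172.50)
(-362 + s)*1408 = (-362 + 345/2)*1408 = -379/2*1408 = -266816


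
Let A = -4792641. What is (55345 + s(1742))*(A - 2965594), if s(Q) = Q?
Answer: -442894361445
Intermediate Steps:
(55345 + s(1742))*(A - 2965594) = (55345 + 1742)*(-4792641 - 2965594) = 57087*(-7758235) = -442894361445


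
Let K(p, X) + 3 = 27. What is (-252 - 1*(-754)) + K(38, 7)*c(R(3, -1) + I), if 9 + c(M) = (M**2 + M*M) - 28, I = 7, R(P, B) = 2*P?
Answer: 7726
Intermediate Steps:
K(p, X) = 24 (K(p, X) = -3 + 27 = 24)
c(M) = -37 + 2*M**2 (c(M) = -9 + ((M**2 + M*M) - 28) = -9 + ((M**2 + M**2) - 28) = -9 + (2*M**2 - 28) = -9 + (-28 + 2*M**2) = -37 + 2*M**2)
(-252 - 1*(-754)) + K(38, 7)*c(R(3, -1) + I) = (-252 - 1*(-754)) + 24*(-37 + 2*(2*3 + 7)**2) = (-252 + 754) + 24*(-37 + 2*(6 + 7)**2) = 502 + 24*(-37 + 2*13**2) = 502 + 24*(-37 + 2*169) = 502 + 24*(-37 + 338) = 502 + 24*301 = 502 + 7224 = 7726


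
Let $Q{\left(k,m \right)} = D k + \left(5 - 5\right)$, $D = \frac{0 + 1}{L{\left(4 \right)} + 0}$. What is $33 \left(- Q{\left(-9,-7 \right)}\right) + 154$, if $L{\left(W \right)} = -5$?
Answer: $\frac{473}{5} \approx 94.6$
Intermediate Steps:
$D = - \frac{1}{5}$ ($D = \frac{0 + 1}{-5 + 0} = 1 \frac{1}{-5} = 1 \left(- \frac{1}{5}\right) = - \frac{1}{5} \approx -0.2$)
$Q{\left(k,m \right)} = - \frac{k}{5}$ ($Q{\left(k,m \right)} = - \frac{k}{5} + \left(5 - 5\right) = - \frac{k}{5} + 0 = - \frac{k}{5}$)
$33 \left(- Q{\left(-9,-7 \right)}\right) + 154 = 33 \left(- \frac{\left(-1\right) \left(-9\right)}{5}\right) + 154 = 33 \left(\left(-1\right) \frac{9}{5}\right) + 154 = 33 \left(- \frac{9}{5}\right) + 154 = - \frac{297}{5} + 154 = \frac{473}{5}$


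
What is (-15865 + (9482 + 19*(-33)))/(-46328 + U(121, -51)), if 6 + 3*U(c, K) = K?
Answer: 7010/46347 ≈ 0.15125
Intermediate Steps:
U(c, K) = -2 + K/3
(-15865 + (9482 + 19*(-33)))/(-46328 + U(121, -51)) = (-15865 + (9482 + 19*(-33)))/(-46328 + (-2 + (1/3)*(-51))) = (-15865 + (9482 - 627))/(-46328 + (-2 - 17)) = (-15865 + 8855)/(-46328 - 19) = -7010/(-46347) = -7010*(-1/46347) = 7010/46347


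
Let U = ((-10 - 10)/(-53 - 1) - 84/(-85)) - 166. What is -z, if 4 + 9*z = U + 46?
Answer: 281462/20655 ≈ 13.627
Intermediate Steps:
U = -377852/2295 (U = (-20/(-54) - 84*(-1/85)) - 166 = (-20*(-1/54) + 84/85) - 166 = (10/27 + 84/85) - 166 = 3118/2295 - 166 = -377852/2295 ≈ -164.64)
z = -281462/20655 (z = -4/9 + (-377852/2295 + 46)/9 = -4/9 + (1/9)*(-272282/2295) = -4/9 - 272282/20655 = -281462/20655 ≈ -13.627)
-z = -1*(-281462/20655) = 281462/20655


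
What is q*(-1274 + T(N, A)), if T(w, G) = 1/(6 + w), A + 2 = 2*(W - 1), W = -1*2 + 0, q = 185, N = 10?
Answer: -3770855/16 ≈ -2.3568e+5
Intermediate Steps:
W = -2 (W = -2 + 0 = -2)
A = -8 (A = -2 + 2*(-2 - 1) = -2 + 2*(-3) = -2 - 6 = -8)
q*(-1274 + T(N, A)) = 185*(-1274 + 1/(6 + 10)) = 185*(-1274 + 1/16) = 185*(-20383/16) = -3770855/16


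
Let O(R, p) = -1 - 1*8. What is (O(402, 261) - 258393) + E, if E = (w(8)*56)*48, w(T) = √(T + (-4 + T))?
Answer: -258402 + 5376*√3 ≈ -2.4909e+5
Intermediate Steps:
w(T) = √(-4 + 2*T)
O(R, p) = -9 (O(R, p) = -1 - 8 = -9)
E = 5376*√3 (E = (√(-4 + 2*8)*56)*48 = (√(-4 + 16)*56)*48 = (√12*56)*48 = ((2*√3)*56)*48 = (112*√3)*48 = 5376*√3 ≈ 9311.5)
(O(402, 261) - 258393) + E = (-9 - 258393) + 5376*√3 = -258402 + 5376*√3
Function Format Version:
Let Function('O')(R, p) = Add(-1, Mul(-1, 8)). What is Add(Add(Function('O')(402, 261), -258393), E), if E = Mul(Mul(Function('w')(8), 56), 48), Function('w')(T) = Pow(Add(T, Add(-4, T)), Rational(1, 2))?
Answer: Add(-258402, Mul(5376, Pow(3, Rational(1, 2)))) ≈ -2.4909e+5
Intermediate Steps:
Function('w')(T) = Pow(Add(-4, Mul(2, T)), Rational(1, 2))
Function('O')(R, p) = -9 (Function('O')(R, p) = Add(-1, -8) = -9)
E = Mul(5376, Pow(3, Rational(1, 2))) (E = Mul(Mul(Pow(Add(-4, Mul(2, 8)), Rational(1, 2)), 56), 48) = Mul(Mul(Pow(Add(-4, 16), Rational(1, 2)), 56), 48) = Mul(Mul(Pow(12, Rational(1, 2)), 56), 48) = Mul(Mul(Mul(2, Pow(3, Rational(1, 2))), 56), 48) = Mul(Mul(112, Pow(3, Rational(1, 2))), 48) = Mul(5376, Pow(3, Rational(1, 2))) ≈ 9311.5)
Add(Add(Function('O')(402, 261), -258393), E) = Add(Add(-9, -258393), Mul(5376, Pow(3, Rational(1, 2)))) = Add(-258402, Mul(5376, Pow(3, Rational(1, 2))))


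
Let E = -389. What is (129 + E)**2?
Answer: 67600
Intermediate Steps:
(129 + E)**2 = (129 - 389)**2 = (-260)**2 = 67600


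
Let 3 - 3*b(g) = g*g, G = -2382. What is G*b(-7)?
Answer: 36524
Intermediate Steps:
b(g) = 1 - g²/3 (b(g) = 1 - g*g/3 = 1 - g²/3)
G*b(-7) = -2382*(1 - ⅓*(-7)²) = -2382*(1 - ⅓*49) = -2382*(1 - 49/3) = -2382*(-46/3) = 36524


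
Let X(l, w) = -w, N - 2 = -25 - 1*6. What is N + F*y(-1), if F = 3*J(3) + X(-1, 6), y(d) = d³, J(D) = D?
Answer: -32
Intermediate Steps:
N = -29 (N = 2 + (-25 - 1*6) = 2 + (-25 - 6) = 2 - 31 = -29)
F = 3 (F = 3*3 - 1*6 = 9 - 6 = 3)
N + F*y(-1) = -29 + 3*(-1)³ = -29 + 3*(-1) = -29 - 3 = -32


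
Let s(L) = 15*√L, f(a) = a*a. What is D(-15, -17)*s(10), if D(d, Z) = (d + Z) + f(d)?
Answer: 2895*√10 ≈ 9154.8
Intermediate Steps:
f(a) = a²
D(d, Z) = Z + d + d² (D(d, Z) = (d + Z) + d² = (Z + d) + d² = Z + d + d²)
D(-15, -17)*s(10) = (-17 - 15 + (-15)²)*(15*√10) = (-17 - 15 + 225)*(15*√10) = 193*(15*√10) = 2895*√10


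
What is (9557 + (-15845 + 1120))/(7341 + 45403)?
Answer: -34/347 ≈ -0.097983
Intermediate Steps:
(9557 + (-15845 + 1120))/(7341 + 45403) = (9557 - 14725)/52744 = -5168*1/52744 = -34/347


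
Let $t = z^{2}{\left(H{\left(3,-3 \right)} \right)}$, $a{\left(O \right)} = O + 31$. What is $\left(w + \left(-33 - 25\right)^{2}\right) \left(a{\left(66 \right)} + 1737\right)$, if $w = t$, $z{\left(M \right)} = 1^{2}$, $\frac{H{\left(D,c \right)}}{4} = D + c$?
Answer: $6171410$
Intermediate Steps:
$H{\left(D,c \right)} = 4 D + 4 c$ ($H{\left(D,c \right)} = 4 \left(D + c\right) = 4 D + 4 c$)
$a{\left(O \right)} = 31 + O$
$z{\left(M \right)} = 1$
$t = 1$ ($t = 1^{2} = 1$)
$w = 1$
$\left(w + \left(-33 - 25\right)^{2}\right) \left(a{\left(66 \right)} + 1737\right) = \left(1 + \left(-33 - 25\right)^{2}\right) \left(\left(31 + 66\right) + 1737\right) = \left(1 + \left(-58\right)^{2}\right) \left(97 + 1737\right) = \left(1 + 3364\right) 1834 = 3365 \cdot 1834 = 6171410$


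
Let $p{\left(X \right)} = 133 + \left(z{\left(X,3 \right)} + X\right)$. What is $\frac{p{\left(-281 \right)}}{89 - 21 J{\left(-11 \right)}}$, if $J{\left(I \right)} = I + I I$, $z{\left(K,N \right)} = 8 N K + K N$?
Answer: $\frac{7735}{2221} \approx 3.4827$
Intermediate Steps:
$z{\left(K,N \right)} = 9 K N$ ($z{\left(K,N \right)} = 8 K N + K N = 9 K N$)
$J{\left(I \right)} = I + I^{2}$
$p{\left(X \right)} = 133 + 28 X$ ($p{\left(X \right)} = 133 + \left(9 X 3 + X\right) = 133 + \left(27 X + X\right) = 133 + 28 X$)
$\frac{p{\left(-281 \right)}}{89 - 21 J{\left(-11 \right)}} = \frac{133 + 28 \left(-281\right)}{89 - 21 \left(- 11 \left(1 - 11\right)\right)} = \frac{133 - 7868}{89 - 21 \left(\left(-11\right) \left(-10\right)\right)} = - \frac{7735}{89 - 2310} = - \frac{7735}{-2221} = \left(-7735\right) \left(- \frac{1}{2221}\right) = \frac{7735}{2221}$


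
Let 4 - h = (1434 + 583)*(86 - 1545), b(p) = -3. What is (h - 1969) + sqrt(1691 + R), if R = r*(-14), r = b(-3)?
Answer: 2940838 + sqrt(1733) ≈ 2.9409e+6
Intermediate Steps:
h = 2942807 (h = 4 - (1434 + 583)*(86 - 1545) = 4 - 2017*(-1459) = 4 - 1*(-2942803) = 4 + 2942803 = 2942807)
r = -3
R = 42 (R = -3*(-14) = 42)
(h - 1969) + sqrt(1691 + R) = (2942807 - 1969) + sqrt(1691 + 42) = 2940838 + sqrt(1733)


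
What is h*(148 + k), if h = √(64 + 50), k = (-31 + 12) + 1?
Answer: 130*√114 ≈ 1388.0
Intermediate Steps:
k = -18 (k = -19 + 1 = -18)
h = √114 ≈ 10.677
h*(148 + k) = √114*(148 - 18) = √114*130 = 130*√114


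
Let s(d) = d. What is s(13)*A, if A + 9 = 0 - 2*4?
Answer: -221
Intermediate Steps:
A = -17 (A = -9 + (0 - 2*4) = -9 + (0 - 8) = -9 - 8 = -17)
s(13)*A = 13*(-17) = -221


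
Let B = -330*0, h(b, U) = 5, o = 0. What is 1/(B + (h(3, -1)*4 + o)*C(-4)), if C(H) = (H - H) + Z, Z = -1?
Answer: -1/20 ≈ -0.050000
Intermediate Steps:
B = 0
C(H) = -1 (C(H) = (H - H) - 1 = 0 - 1 = -1)
1/(B + (h(3, -1)*4 + o)*C(-4)) = 1/(0 + (5*4 + 0)*(-1)) = 1/(0 + (20 + 0)*(-1)) = 1/(0 + 20*(-1)) = 1/(0 - 20) = 1/(-20) = -1/20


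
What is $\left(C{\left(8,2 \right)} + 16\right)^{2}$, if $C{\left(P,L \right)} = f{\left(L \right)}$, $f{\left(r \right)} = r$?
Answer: $324$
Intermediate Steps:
$C{\left(P,L \right)} = L$
$\left(C{\left(8,2 \right)} + 16\right)^{2} = \left(2 + 16\right)^{2} = 18^{2} = 324$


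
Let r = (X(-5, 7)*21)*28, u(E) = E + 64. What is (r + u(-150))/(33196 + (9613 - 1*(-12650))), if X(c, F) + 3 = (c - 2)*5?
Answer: -22430/55459 ≈ -0.40444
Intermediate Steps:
u(E) = 64 + E
X(c, F) = -13 + 5*c (X(c, F) = -3 + (c - 2)*5 = -3 + (-2 + c)*5 = -3 + (-10 + 5*c) = -13 + 5*c)
r = -22344 (r = ((-13 + 5*(-5))*21)*28 = ((-13 - 25)*21)*28 = -38*21*28 = -798*28 = -22344)
(r + u(-150))/(33196 + (9613 - 1*(-12650))) = (-22344 + (64 - 150))/(33196 + (9613 - 1*(-12650))) = (-22344 - 86)/(33196 + (9613 + 12650)) = -22430/(33196 + 22263) = -22430/55459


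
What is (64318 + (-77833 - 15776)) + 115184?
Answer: 85893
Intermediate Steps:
(64318 + (-77833 - 15776)) + 115184 = (64318 - 93609) + 115184 = -29291 + 115184 = 85893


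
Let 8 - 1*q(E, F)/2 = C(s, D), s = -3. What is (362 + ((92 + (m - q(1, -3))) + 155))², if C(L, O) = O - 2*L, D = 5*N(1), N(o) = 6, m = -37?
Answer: 394384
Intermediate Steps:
D = 30 (D = 5*6 = 30)
q(E, F) = -56 (q(E, F) = 16 - 2*(30 - 2*(-3)) = 16 - 2*(30 + 6) = 16 - 2*36 = 16 - 72 = -56)
(362 + ((92 + (m - q(1, -3))) + 155))² = (362 + ((92 + (-37 - 1*(-56))) + 155))² = (362 + ((92 + (-37 + 56)) + 155))² = (362 + ((92 + 19) + 155))² = (362 + (111 + 155))² = (362 + 266)² = 628² = 394384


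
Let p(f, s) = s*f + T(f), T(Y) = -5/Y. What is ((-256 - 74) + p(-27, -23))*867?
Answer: 2272118/9 ≈ 2.5246e+5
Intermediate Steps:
p(f, s) = -5/f + f*s (p(f, s) = s*f - 5/f = f*s - 5/f = -5/f + f*s)
((-256 - 74) + p(-27, -23))*867 = ((-256 - 74) + (-5/(-27) - 27*(-23)))*867 = (-330 + (-5*(-1/27) + 621))*867 = (-330 + (5/27 + 621))*867 = (-330 + 16772/27)*867 = (7862/27)*867 = 2272118/9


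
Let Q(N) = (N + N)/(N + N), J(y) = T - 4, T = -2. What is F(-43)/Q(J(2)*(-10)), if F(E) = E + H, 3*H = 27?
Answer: -34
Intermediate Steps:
H = 9 (H = (⅓)*27 = 9)
J(y) = -6 (J(y) = -2 - 4 = -6)
F(E) = 9 + E (F(E) = E + 9 = 9 + E)
Q(N) = 1 (Q(N) = (2*N)/((2*N)) = (2*N)*(1/(2*N)) = 1)
F(-43)/Q(J(2)*(-10)) = (9 - 43)/1 = -34*1 = -34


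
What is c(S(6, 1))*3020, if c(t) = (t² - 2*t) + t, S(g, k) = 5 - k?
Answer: 36240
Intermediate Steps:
c(t) = t² - t
c(S(6, 1))*3020 = ((5 - 1*1)*(-1 + (5 - 1*1)))*3020 = ((5 - 1)*(-1 + (5 - 1)))*3020 = (4*(-1 + 4))*3020 = (4*3)*3020 = 12*3020 = 36240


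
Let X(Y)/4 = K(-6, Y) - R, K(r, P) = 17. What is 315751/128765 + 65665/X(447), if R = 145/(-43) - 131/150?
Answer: 2104234798207/2714623730 ≈ 775.15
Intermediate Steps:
R = -27383/6450 (R = 145*(-1/43) - 131*1/150 = -145/43 - 131/150 = -27383/6450 ≈ -4.2454)
X(Y) = 274066/3225 (X(Y) = 4*(17 - 1*(-27383/6450)) = 4*(17 + 27383/6450) = 4*(137033/6450) = 274066/3225)
315751/128765 + 65665/X(447) = 315751/128765 + 65665/(274066/3225) = 315751*(1/128765) + 65665*(3225/274066) = 315751/128765 + 211769625/274066 = 2104234798207/2714623730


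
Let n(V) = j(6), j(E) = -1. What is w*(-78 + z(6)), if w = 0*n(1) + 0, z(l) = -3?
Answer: 0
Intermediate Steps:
n(V) = -1
w = 0 (w = 0*(-1) + 0 = 0 + 0 = 0)
w*(-78 + z(6)) = 0*(-78 - 3) = 0*(-81) = 0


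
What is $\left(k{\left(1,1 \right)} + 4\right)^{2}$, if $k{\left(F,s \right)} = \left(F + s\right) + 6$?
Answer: $144$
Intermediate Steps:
$k{\left(F,s \right)} = 6 + F + s$
$\left(k{\left(1,1 \right)} + 4\right)^{2} = \left(\left(6 + 1 + 1\right) + 4\right)^{2} = \left(8 + 4\right)^{2} = 12^{2} = 144$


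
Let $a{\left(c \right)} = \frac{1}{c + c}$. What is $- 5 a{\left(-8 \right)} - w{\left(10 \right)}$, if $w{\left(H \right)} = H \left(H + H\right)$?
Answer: $- \frac{3195}{16} \approx -199.69$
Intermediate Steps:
$a{\left(c \right)} = \frac{1}{2 c}$
$w{\left(H \right)} = 2 H^{2}$ ($w{\left(H \right)} = H 2 H = 2 H^{2}$)
$- 5 a{\left(-8 \right)} - w{\left(10 \right)} = - 5 \frac{1}{2 \left(-8\right)} - 2 \cdot 10^{2} = - 5 \cdot \frac{1}{2} \left(- \frac{1}{8}\right) - 2 \cdot 100 = \left(-5\right) \left(- \frac{1}{16}\right) - 200 = \frac{5}{16} - 200 = - \frac{3195}{16}$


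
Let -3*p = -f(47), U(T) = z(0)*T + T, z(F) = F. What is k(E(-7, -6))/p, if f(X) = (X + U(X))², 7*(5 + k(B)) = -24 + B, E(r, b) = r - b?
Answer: -45/15463 ≈ -0.0029102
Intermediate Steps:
U(T) = T (U(T) = 0*T + T = 0 + T = T)
k(B) = -59/7 + B/7 (k(B) = -5 + (-24 + B)/7 = -5 + (-24/7 + B/7) = -59/7 + B/7)
f(X) = 4*X² (f(X) = (X + X)² = (2*X)² = 4*X²)
p = 8836/3 (p = -(-1)*4*47²/3 = -(-1)*4*2209/3 = -(-1)*8836/3 = -⅓*(-8836) = 8836/3 ≈ 2945.3)
k(E(-7, -6))/p = (-59/7 + (-7 - 1*(-6))/7)/(8836/3) = (-59/7 + (-7 + 6)/7)*(3/8836) = (-59/7 + (⅐)*(-1))*(3/8836) = (-59/7 - ⅐)*(3/8836) = -60/7*3/8836 = -45/15463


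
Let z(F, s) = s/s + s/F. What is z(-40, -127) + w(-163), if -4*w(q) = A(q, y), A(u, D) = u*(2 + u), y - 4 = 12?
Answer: -262263/40 ≈ -6556.6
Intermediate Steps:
y = 16 (y = 4 + 12 = 16)
z(F, s) = 1 + s/F
w(q) = -q*(2 + q)/4
z(-40, -127) + w(-163) = (-40 - 127)/(-40) - 1/4*(-163)*(2 - 163) = -1/40*(-167) - 1/4*(-163)*(-161) = 167/40 - 26243/4 = -262263/40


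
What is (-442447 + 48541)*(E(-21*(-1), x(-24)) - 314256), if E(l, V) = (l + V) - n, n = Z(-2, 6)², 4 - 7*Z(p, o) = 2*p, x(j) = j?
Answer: 6065661987030/49 ≈ 1.2379e+11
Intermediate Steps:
Z(p, o) = 4/7 - 2*p/7
n = 64/49 (n = (4/7 - 2/7*(-2))² = (4/7 + 4/7)² = (8/7)² = 64/49 ≈ 1.3061)
E(l, V) = -64/49 + V + l (E(l, V) = (l + V) - 1*64/49 = (V + l) - 64/49 = -64/49 + V + l)
(-442447 + 48541)*(E(-21*(-1), x(-24)) - 314256) = (-442447 + 48541)*((-64/49 - 24 - 21*(-1)) - 314256) = -393906*((-64/49 - 24 + 21) - 314256) = -393906*(-211/49 - 314256) = -393906*(-15398755/49) = 6065661987030/49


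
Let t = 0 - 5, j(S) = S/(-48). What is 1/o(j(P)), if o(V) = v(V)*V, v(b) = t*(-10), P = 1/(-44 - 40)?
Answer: 2016/25 ≈ 80.640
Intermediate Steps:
P = -1/84 (P = 1/(-84) = -1/84 ≈ -0.011905)
j(S) = -S/48 (j(S) = S*(-1/48) = -S/48)
t = -5
v(b) = 50 (v(b) = -5*(-10) = 50)
o(V) = 50*V
1/o(j(P)) = 1/(50*(-1/48*(-1/84))) = 1/(50*(1/4032)) = 1/(25/2016) = 2016/25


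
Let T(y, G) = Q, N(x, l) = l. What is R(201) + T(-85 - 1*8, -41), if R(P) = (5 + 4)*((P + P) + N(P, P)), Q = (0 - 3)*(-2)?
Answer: 5433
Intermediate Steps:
Q = 6 (Q = -3*(-2) = 6)
T(y, G) = 6
R(P) = 27*P (R(P) = (5 + 4)*((P + P) + P) = 9*(2*P + P) = 9*(3*P) = 27*P)
R(201) + T(-85 - 1*8, -41) = 27*201 + 6 = 5427 + 6 = 5433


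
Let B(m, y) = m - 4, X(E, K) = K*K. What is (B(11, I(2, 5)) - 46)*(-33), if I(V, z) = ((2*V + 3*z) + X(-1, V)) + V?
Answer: 1287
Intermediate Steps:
X(E, K) = K²
I(V, z) = V² + 3*V + 3*z (I(V, z) = ((2*V + 3*z) + V²) + V = (V² + 2*V + 3*z) + V = V² + 3*V + 3*z)
B(m, y) = -4 + m
(B(11, I(2, 5)) - 46)*(-33) = ((-4 + 11) - 46)*(-33) = (7 - 46)*(-33) = -39*(-33) = 1287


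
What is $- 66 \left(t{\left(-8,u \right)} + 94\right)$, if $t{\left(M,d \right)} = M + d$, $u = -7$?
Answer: $-5214$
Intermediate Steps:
$- 66 \left(t{\left(-8,u \right)} + 94\right) = - 66 \left(\left(-8 - 7\right) + 94\right) = - 66 \left(-15 + 94\right) = \left(-66\right) 79 = -5214$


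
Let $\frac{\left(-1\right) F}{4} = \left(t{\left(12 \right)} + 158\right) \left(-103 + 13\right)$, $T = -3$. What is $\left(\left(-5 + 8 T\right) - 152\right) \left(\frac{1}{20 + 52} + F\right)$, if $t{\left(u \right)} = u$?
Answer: $- \frac{797558581}{72} \approx -1.1077 \cdot 10^{7}$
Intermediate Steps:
$F = 61200$ ($F = - 4 \left(12 + 158\right) \left(-103 + 13\right) = - 4 \cdot 170 \left(-90\right) = \left(-4\right) \left(-15300\right) = 61200$)
$\left(\left(-5 + 8 T\right) - 152\right) \left(\frac{1}{20 + 52} + F\right) = \left(\left(-5 + 8 \left(-3\right)\right) - 152\right) \left(\frac{1}{20 + 52} + 61200\right) = \left(\left(-5 - 24\right) - 152\right) \left(\frac{1}{72} + 61200\right) = \left(-29 - 152\right) \left(\frac{1}{72} + 61200\right) = \left(-181\right) \frac{4406401}{72} = - \frac{797558581}{72}$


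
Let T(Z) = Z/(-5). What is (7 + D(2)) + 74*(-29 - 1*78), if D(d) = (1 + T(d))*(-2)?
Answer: -39561/5 ≈ -7912.2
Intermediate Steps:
T(Z) = -Z/5 (T(Z) = Z*(-1/5) = -Z/5)
D(d) = -2 + 2*d/5 (D(d) = (1 - d/5)*(-2) = -2 + 2*d/5)
(7 + D(2)) + 74*(-29 - 1*78) = (7 + (-2 + (2/5)*2)) + 74*(-29 - 1*78) = (7 + (-2 + 4/5)) + 74*(-29 - 78) = (7 - 6/5) + 74*(-107) = 29/5 - 7918 = -39561/5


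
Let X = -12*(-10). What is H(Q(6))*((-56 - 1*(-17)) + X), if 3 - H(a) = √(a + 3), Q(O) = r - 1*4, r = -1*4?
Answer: 243 - 81*I*√5 ≈ 243.0 - 181.12*I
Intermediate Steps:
r = -4
X = 120
Q(O) = -8 (Q(O) = -4 - 1*4 = -4 - 4 = -8)
H(a) = 3 - √(3 + a) (H(a) = 3 - √(a + 3) = 3 - √(3 + a))
H(Q(6))*((-56 - 1*(-17)) + X) = (3 - √(3 - 8))*((-56 - 1*(-17)) + 120) = (3 - √(-5))*((-56 + 17) + 120) = (3 - I*√5)*(-39 + 120) = (3 - I*√5)*81 = 243 - 81*I*√5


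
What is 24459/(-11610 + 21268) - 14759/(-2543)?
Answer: 204741659/24560294 ≈ 8.3363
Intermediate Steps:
24459/(-11610 + 21268) - 14759/(-2543) = 24459/9658 - 14759*(-1/2543) = 24459*(1/9658) + 14759/2543 = 24459/9658 + 14759/2543 = 204741659/24560294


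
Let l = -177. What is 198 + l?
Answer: 21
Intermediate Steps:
198 + l = 198 - 177 = 21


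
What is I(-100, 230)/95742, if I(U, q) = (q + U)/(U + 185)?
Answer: 13/813807 ≈ 1.5974e-5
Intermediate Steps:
I(U, q) = (U + q)/(185 + U)
I(-100, 230)/95742 = ((-100 + 230)/(185 - 100))/95742 = (130/85)*(1/95742) = ((1/85)*130)*(1/95742) = (26/17)*(1/95742) = 13/813807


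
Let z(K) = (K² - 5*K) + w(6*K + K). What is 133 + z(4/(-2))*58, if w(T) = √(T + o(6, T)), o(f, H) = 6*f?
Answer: 945 + 58*√22 ≈ 1217.0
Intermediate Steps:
w(T) = √(36 + T) (w(T) = √(T + 6*6) = √(T + 36) = √(36 + T))
z(K) = K² + √(36 + 7*K) - 5*K (z(K) = (K² - 5*K) + √(36 + (6*K + K)) = (K² - 5*K) + √(36 + 7*K) = K² + √(36 + 7*K) - 5*K)
133 + z(4/(-2))*58 = 133 + ((4/(-2))² + √(36 + 7*(4/(-2))) - 20/(-2))*58 = 133 + ((4*(-½))² + √(36 + 7*(4*(-½))) - 20*(-1)/2)*58 = 133 + ((-2)² + √(36 + 7*(-2)) - 5*(-2))*58 = 133 + (4 + √(36 - 14) + 10)*58 = 133 + (4 + √22 + 10)*58 = 133 + (14 + √22)*58 = 133 + (812 + 58*√22) = 945 + 58*√22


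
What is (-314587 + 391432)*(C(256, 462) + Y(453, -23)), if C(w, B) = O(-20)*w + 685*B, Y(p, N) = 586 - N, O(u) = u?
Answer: 23972489355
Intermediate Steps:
C(w, B) = -20*w + 685*B
(-314587 + 391432)*(C(256, 462) + Y(453, -23)) = (-314587 + 391432)*((-20*256 + 685*462) + (586 - 1*(-23))) = 76845*((-5120 + 316470) + (586 + 23)) = 76845*(311350 + 609) = 76845*311959 = 23972489355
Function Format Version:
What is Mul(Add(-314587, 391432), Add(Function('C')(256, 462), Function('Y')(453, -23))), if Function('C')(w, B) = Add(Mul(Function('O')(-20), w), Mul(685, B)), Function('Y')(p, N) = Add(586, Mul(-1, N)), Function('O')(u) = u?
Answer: 23972489355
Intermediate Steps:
Function('C')(w, B) = Add(Mul(-20, w), Mul(685, B))
Mul(Add(-314587, 391432), Add(Function('C')(256, 462), Function('Y')(453, -23))) = Mul(Add(-314587, 391432), Add(Add(Mul(-20, 256), Mul(685, 462)), Add(586, Mul(-1, -23)))) = Mul(76845, Add(Add(-5120, 316470), Add(586, 23))) = Mul(76845, Add(311350, 609)) = Mul(76845, 311959) = 23972489355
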